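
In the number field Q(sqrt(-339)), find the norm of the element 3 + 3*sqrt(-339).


N(a + b*sqrt(d)) = a^2 - d*b^2
= (3)^2 - (-339)*(3)^2
= 9 + 3051
= 3060

3060


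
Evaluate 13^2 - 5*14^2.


x^2 - d*y^2
= 13^2 - 5*14^2
= 169 - 980
= -811

-811


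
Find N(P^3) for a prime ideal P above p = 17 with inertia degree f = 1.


N(P^a) = p^(a*f)
= 17^(3*1)
= 17^3
= 4913

4913


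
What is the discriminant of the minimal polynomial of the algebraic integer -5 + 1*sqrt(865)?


The element -5 + 1*sqrt(865) has minimal polynomial:
x^2 + 10*x - 840
Discriminant = (10)^2 - 4*(-840)
= 100 + 3360
= 3460

3460


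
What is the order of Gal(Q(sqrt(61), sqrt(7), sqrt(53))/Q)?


The 3 square roots of distinct primes are multiplicatively independent over Q,
so [K:Q] = 2^3 and Gal(K/Q) is isomorphic to (Z/2Z)^3.
|Gal| = 2^3 = 8

8


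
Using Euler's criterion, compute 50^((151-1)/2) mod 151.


p = 151 is prime and the exponent is (p-1)/2 = 75, so by Euler's criterion 50^75 = (50/151) = +1 or -1 mod 151.
Compute by square-and-multiply:
  75 = 64 + 8 + 2 + 1 (binary 1001011)
  Repeated squaring mod 151: 50^1 = 50, 50^2 = 84, 50^4 = 110, 50^8 = 20, 50^16 = 98, 50^32 = 91, 50^64 = 127
  50^75 = 50^64 * 50^8 * 50^2 * 50^1 = 127 * 20 * 84 * 50 mod 151
    127 * 20 = 2540 = 124 mod 151
    124 * 84 = 10416 = 148 mod 151
    148 * 50 = 7400 = 1 mod 151
  50^75 = 1 mod 151
Result 1: 50 is a quadratic residue mod 151.
50^75 mod 151 = 1

1


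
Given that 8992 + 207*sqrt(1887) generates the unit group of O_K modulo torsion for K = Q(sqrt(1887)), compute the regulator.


epsilon = 8992 + 207*sqrt(1887)
= 17983.9999
R = ln(17983.9999)
= 9.7972

9.7972


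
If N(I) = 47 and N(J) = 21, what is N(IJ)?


N(IJ) = N(I) * N(J)
= 47 * 21
= 987

987


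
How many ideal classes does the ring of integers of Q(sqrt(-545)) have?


K = Q(sqrt(-545)). d mod 4 = 3, so D = disc(K) = 4d = -2180
h(K) equals the number of primitive reduced positive-definite forms (a, b, c) = a*x^2 + b*x*y + c*y^2 with b^2 - 4ac = D,
where reduced means |b| <= a <= c, with b >= 0 whenever |b| = a or a = c, and primitive means gcd(a, b, c) = 1.
Reduced forces 3a^2 <= |D| = 2180, so 1 <= a <= 26; b must have the parity of D, and c = (b^2 - D)/(4a) must be an integer >= a.
Enumerate a = 1..26, b in [-a, a]:
  a=1: (1, 0, 545)  [1]
  a=2: (2, 2, 273)  [1]
  a=3: (3, -2, 182), (3, 2, 182)  [2]
  a=4: none
  a=5: (5, 0, 109)  [1]
  a=6: (6, -2, 91), (6, 2, 91)  [2]
  a=7: (7, -2, 78), (7, 2, 78)  [2]
  a=8: none
  a=9: (9, -4, 61), (9, 4, 61)  [2]
  a=10: (10, 10, 57)  [1]
  a=11: (11, -8, 51), (11, 8, 51)  [2]
  a=12: none
  a=13: (13, -2, 42), (13, 2, 42)  [2]
  a=14: (14, -2, 39), (14, 2, 39)  [2]
  a=15: (15, -10, 38), (15, 10, 38)  [2]
  a=16: none
  a=17: (17, -8, 33), (17, 8, 33)  [2]
  a=18: (18, -14, 33), (18, 14, 33)  [2]
  a=19: (19, -10, 30), (19, 10, 30)  [2]
  a=20: none
  a=21: (21, -16, 29), (21, -2, 26), (21, 2, 26), (21, 16, 29)  [4]
  a=22: (22, -14, 27), (22, 14, 27)  [2]
  a=23..26: none
Total reduced forms: 1 + 1 + 2 + 1 + 2 + 2 + 2 + 1 + 2 + 2 + 2 + 2 + 2 + 2 + 2 + 4 + 2 = 32
h = 32

32


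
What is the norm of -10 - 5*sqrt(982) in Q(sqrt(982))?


N(a + b*sqrt(d)) = a^2 - d*b^2
= (-10)^2 - (982)*(-5)^2
= 100 - 24550
= -24450

-24450


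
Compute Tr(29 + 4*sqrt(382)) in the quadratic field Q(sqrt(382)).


Tr(a + b*sqrt(d)) = (a + b*sqrt(d)) + (a - b*sqrt(d)) = 2a
= 2 * (29)
= 58

58


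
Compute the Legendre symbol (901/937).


p = 937 is prime, so compute (901/937) with the reciprocity algorithm (Jacobi-symbol steps: pull out 2s via (2/n), flip via reciprocity, reduce):
  reciprocity: (901/937) -> +(937/901)
  reduce: (36/901)
  pull out 2: (2/901) = -1  (since 901 mod 8 = 5)
  pull out 2: (2/901) = -1  (since 901 mod 8 = 5)
  reciprocity: (9/901) -> +(901/9)
  reduce: (1/9)
  (1/9) = 1
Product of signs = 1
(901/937) = 1

1


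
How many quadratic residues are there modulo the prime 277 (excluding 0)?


For prime p, the number of non-zero quadratic residues is (p-1)/2.
= (277-1)/2
= 138

138


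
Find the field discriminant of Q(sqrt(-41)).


For K = Q(sqrt(d)) with d squarefree: disc(K) = d if d = 1 mod 4, and disc(K) = 4d if d = 2 or 3 mod 4.
Here d = -41, and d mod 4 = 3.
d = 3 mod 4, not 1 (O_K = Z[sqrt(d)]), so disc(K) = 4d = 4 * (-41) = -164

-164


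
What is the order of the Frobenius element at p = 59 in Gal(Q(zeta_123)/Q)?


The Frobenius at p in Gal(Q(zeta_n)/Q) = (Z/nZ)* is the class of p, so its order is ord_123(59), the smallest k >= 1 with 59^k = 1 mod 123.
n = 123 = 3 * 41, phi(123) = 80; the order divides phi(n).
Divisors of 80: 1, 2, 4, 5, 8, 10, 16, 20, 40, 80
Repeated squaring mod 123: 59^1 = 59, 59^2 = 37, 59^4 = 16, 59^8 = 10, 59^16 = 100, 59^32 = 37, 59^64 = 16
Test divisors in increasing order:
  k=1: 59^1 = 59 mod 123
  k=2: 59^2 = 37 mod 123
  k=4: 59^4 = 16 mod 123
  k=5: 59^5 = 16 * 59 = 83 mod 123
  k=8: 59^8 = 10 mod 123
  k=10: 59^10 = 10 * 37 = 1 mod 123  <- first divisor giving 1
Order = 10

10


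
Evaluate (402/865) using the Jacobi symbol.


Compute (402/865) via quadratic reciprocity:
  pull out 2: (2/865) = +1  (since 865 mod 8 = 1)
  reciprocity: (201/865) -> +(865/201)
  reduce: (61/201)
  reciprocity: (61/201) -> +(201/61)
  reduce: (18/61)
  pull out 2: (2/61) = -1  (since 61 mod 8 = 5)
  reciprocity: (9/61) -> +(61/9)
  reduce: (7/9)
  reciprocity: (7/9) -> +(9/7)
  reduce: (2/7)
  pull out 2: (2/7) = +1  (since 7 mod 8 = 7)
  (1/7) = 1
Product of signs = -1

-1


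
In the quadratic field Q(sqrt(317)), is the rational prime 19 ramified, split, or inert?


K = Q(sqrt(317)). Since d mod 4 = 1, disc(K) = 317.
Check p | disc: 317 mod 19 = 13.
p does not divide disc. Compute Legendre symbol (d/p):
13^((19-1)/2) mod 19 = -1
(d/p) = -1, so p is inert: (p) stays prime with e=1, f=2, g=1.
Therefore p is inert.

inert


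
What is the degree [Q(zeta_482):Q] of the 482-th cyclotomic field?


The degree equals Euler's totient phi(482).
482 = 2 * 241
phi(482) = 240

240


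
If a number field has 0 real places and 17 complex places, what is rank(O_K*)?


By Dirichlet's unit theorem:
rank = r1 + r2 - 1
= 0 + 17 - 1
= 16

16


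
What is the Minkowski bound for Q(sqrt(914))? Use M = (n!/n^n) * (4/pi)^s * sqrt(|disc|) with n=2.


d = 914, d mod 4 = 2, so disc(K) = 4d = 3656; |disc(K)| = 3656
Real quadratic field, so n = 2, s = r2 = 0, r1 = 2
M = (n!/n^n) * (4/pi)^s * sqrt(|disc(K)|) = (2!/2^2) * (4/pi)^0 * sqrt(3656)
= 0.5 * 1.000000 * 60.464866
= 30.2324

30.2324


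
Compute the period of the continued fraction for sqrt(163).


Run the CF algorithm for sqrt(163).
a_0 = floor(sqrt(163)) = 12; set m_0=0, q_0=1.
Recurrence: m' = q*a - m,  q' = (d - m'^2)/q,  a' = floor((a_0 + m')/q').
  step 1: m=12, q=19, a=1
  step 2: m=7, q=6, a=3
  step 3: m=11, q=7, a=3
  step 4: m=10, q=9, a=2
  step 5: m=8, q=11, a=1
  step 6: m=3, q=14, a=1
  step 7: m=11, q=3, a=7
  step 8: m=10, q=21, a=1
  step 9: m=11, q=2, a=11
  step 10: m=11, q=21, a=1
  step 11: m=10, q=3, a=7
  step 12: m=11, q=14, a=1
  step 13: m=3, q=11, a=1
  step 14: m=8, q=9, a=2
  step 15: m=10, q=7, a=3
  step 16: m=11, q=6, a=3
  step 17: m=7, q=19, a=1
  step 18: m=12, q=1, a=24
a_18 = 2*a_0 = 24, so the period closes here.
sqrt(163) = [12; 1, 3, 3, 2, 1, 1, 7, 1, 11, 1, 7, 1, 1, 2, 3, 3, 1, 24]
Period length = 18

18


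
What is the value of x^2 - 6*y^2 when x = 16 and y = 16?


x^2 - d*y^2
= 16^2 - 6*16^2
= 256 - 1536
= -1280

-1280


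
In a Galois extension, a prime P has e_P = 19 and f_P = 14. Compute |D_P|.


|D_P| = e * f
= 19 * 14
= 266

266


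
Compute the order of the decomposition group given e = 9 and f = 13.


|D_P| = e * f
= 9 * 13
= 117

117


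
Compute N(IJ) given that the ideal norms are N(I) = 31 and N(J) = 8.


N(IJ) = N(I) * N(J)
= 31 * 8
= 248

248


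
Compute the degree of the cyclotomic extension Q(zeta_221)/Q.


The degree equals Euler's totient phi(221).
221 = 13 * 17
phi(221) = 192

192


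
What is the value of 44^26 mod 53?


p = 53 is prime and the exponent is (p-1)/2 = 26, so by Euler's criterion 44^26 = (44/53) = +1 or -1 mod 53.
Compute by square-and-multiply:
  26 = 16 + 8 + 2 (binary 11010)
  Repeated squaring mod 53: 44^1 = 44, 44^2 = 28, 44^4 = 42, 44^8 = 15, 44^16 = 13
  44^26 = 44^16 * 44^8 * 44^2 = 13 * 15 * 28 mod 53
    13 * 15 = 195 = 36 mod 53
    36 * 28 = 1008 = 1 mod 53
  44^26 = 1 mod 53
Result 1: 44 is a quadratic residue mod 53.
44^26 mod 53 = 1

1


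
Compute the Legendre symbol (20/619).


p = 619 is prime, so compute (20/619) with the reciprocity algorithm (Jacobi-symbol steps: pull out 2s via (2/n), flip via reciprocity, reduce):
  pull out 2: (2/619) = -1  (since 619 mod 8 = 3)
  pull out 2: (2/619) = -1  (since 619 mod 8 = 3)
  reciprocity: (5/619) -> +(619/5)
  reduce: (4/5)
  pull out 2: (2/5) = -1  (since 5 mod 8 = 5)
  pull out 2: (2/5) = -1  (since 5 mod 8 = 5)
  (1/5) = 1
Product of signs = 1
(20/619) = 1

1


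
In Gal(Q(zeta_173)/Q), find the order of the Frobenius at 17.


The Frobenius at p in Gal(Q(zeta_n)/Q) = (Z/nZ)* is the class of p, so its order is ord_173(17), the smallest k >= 1 with 17^k = 1 mod 173.
n = 173 = 173, phi(173) = 172; the order divides phi(n).
Divisors of 172: 1, 2, 4, 43, 86, 172
Repeated squaring mod 173: 17^1 = 17, 17^2 = 116, 17^4 = 135, 17^8 = 60, 17^16 = 140, 17^32 = 51, 17^64 = 6, 17^128 = 36
Test divisors in increasing order:
  k=1: 17^1 = 17 mod 173
  k=2: 17^2 = 116 mod 173
  k=4: 17^4 = 135 mod 173
  k=43: 17^43 = 51 * 60 * 116 * 17 = 80 mod 173
  k=86: 17^86 = 6 * 140 * 135 * 116 = 172 mod 173
  k=172: 17^172 = 36 * 51 * 60 * 135 = 1 mod 173  <- first divisor giving 1
Order = 172

172


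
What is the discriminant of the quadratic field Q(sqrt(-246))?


For K = Q(sqrt(d)) with d squarefree: disc(K) = d if d = 1 mod 4, and disc(K) = 4d if d = 2 or 3 mod 4.
Here d = -246, and d mod 4 = 2.
d = 2 mod 4, not 1 (O_K = Z[sqrt(d)]), so disc(K) = 4d = 4 * (-246) = -984

-984


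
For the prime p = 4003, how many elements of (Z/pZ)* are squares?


For prime p, the number of non-zero quadratic residues is (p-1)/2.
= (4003-1)/2
= 2001

2001


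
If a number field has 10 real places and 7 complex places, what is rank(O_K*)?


By Dirichlet's unit theorem:
rank = r1 + r2 - 1
= 10 + 7 - 1
= 16

16


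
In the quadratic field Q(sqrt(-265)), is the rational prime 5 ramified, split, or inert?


K = Q(sqrt(-265)). Since d mod 4 = 3, disc(K) = -1060.
Check p | disc: -1060 mod 5 = 0.
p divides disc, so p ramifies: (p) = P^2 with e=2, f=1, g=1.
Therefore p is ramified.

ramified


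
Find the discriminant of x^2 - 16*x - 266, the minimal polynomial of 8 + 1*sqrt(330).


The element 8 + 1*sqrt(330) has minimal polynomial:
x^2 - 16*x - 266
Discriminant = (-16)^2 - 4*(-266)
= 256 + 1064
= 1320

1320


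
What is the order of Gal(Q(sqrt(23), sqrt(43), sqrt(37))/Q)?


The 3 square roots of distinct primes are multiplicatively independent over Q,
so [K:Q] = 2^3 and Gal(K/Q) is isomorphic to (Z/2Z)^3.
|Gal| = 2^3 = 8

8


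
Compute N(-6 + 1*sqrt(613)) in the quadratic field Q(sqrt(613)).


N(a + b*sqrt(d)) = a^2 - d*b^2
= (-6)^2 - (613)*(1)^2
= 36 - 613
= -577

-577


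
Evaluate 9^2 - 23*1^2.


x^2 - d*y^2
= 9^2 - 23*1^2
= 81 - 23
= 58

58


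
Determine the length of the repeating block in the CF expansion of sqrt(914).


Run the CF algorithm for sqrt(914).
a_0 = floor(sqrt(914)) = 30; set m_0=0, q_0=1.
Recurrence: m' = q*a - m,  q' = (d - m'^2)/q,  a' = floor((a_0 + m')/q').
  step 1: m=30, q=14, a=4
  step 2: m=26, q=17, a=3
  step 3: m=25, q=17, a=3
  step 4: m=26, q=14, a=4
  step 5: m=30, q=1, a=60
a_5 = 2*a_0 = 60, so the period closes here.
sqrt(914) = [30; 4, 3, 3, 4, 60]
Period length = 5

5


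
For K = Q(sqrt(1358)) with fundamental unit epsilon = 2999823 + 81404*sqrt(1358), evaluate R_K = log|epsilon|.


epsilon = 2999823 + 81404*sqrt(1358)
= 5.9996e+06
R = ln(5.9996e+06)
= 15.6072

15.6072


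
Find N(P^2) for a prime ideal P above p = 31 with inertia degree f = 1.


N(P^a) = p^(a*f)
= 31^(2*1)
= 31^2
= 961

961


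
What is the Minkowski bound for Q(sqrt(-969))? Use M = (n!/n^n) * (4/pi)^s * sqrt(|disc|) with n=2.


d = -969, d mod 4 = 3, so disc(K) = 4d = -3876; |disc(K)| = 3876
Imaginary quadratic field, so n = 2, s = r2 = 1, r1 = 0
M = (n!/n^n) * (4/pi)^s * sqrt(|disc(K)|) = (2!/2^2) * (4/pi)^1 * sqrt(3876)
= 0.5 * 1.273240 * 62.257530
= 39.6344

39.6344


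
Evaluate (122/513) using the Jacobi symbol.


Compute (122/513) via quadratic reciprocity:
  pull out 2: (2/513) = +1  (since 513 mod 8 = 1)
  reciprocity: (61/513) -> +(513/61)
  reduce: (25/61)
  reciprocity: (25/61) -> +(61/25)
  reduce: (11/25)
  reciprocity: (11/25) -> +(25/11)
  reduce: (3/11)
  reciprocity: (3/11) -> -(11/3)
  reduce: (2/3)
  pull out 2: (2/3) = -1  (since 3 mod 8 = 3)
  (1/3) = 1
Product of signs = 1

1


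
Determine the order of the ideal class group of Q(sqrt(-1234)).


K = Q(sqrt(-1234)). d mod 4 = 2, so D = disc(K) = 4d = -4936
h(K) equals the number of primitive reduced positive-definite forms (a, b, c) = a*x^2 + b*x*y + c*y^2 with b^2 - 4ac = D,
where reduced means |b| <= a <= c, with b >= 0 whenever |b| = a or a = c, and primitive means gcd(a, b, c) = 1.
Reduced forces 3a^2 <= |D| = 4936, so 1 <= a <= 40; b must have the parity of D, and c = (b^2 - D)/(4a) must be an integer >= a.
Enumerate a = 1..40, b in [-a, a]:
  a=1: (1, 0, 1234)  [1]
  a=2: (2, 0, 617)  [1]
  a=3..4: none
  a=5: (5, -2, 247), (5, 2, 247)  [2]
  a=6..9: none
  a=10: (10, -8, 125), (10, 8, 125)  [2]
  a=11: (11, -6, 113), (11, 6, 113)  [2]
  a=12: none
  a=13: (13, -2, 95), (13, 2, 95)  [2]
  a=14..18: none
  a=19: (19, -2, 65), (19, 2, 65)  [2]
  a=20..21: none
  a=22: (22, -16, 59), (22, 16, 59)  [2]
  a=23: (23, -20, 58), (23, 20, 58)  [2]
  a=24: none
  a=25: (25, -8, 50), (25, 8, 50)  [2]
  a=26: (26, -24, 53), (26, 24, 53)  [2]
  a=27..28: none
  a=29: (29, -20, 46), (29, 20, 46)  [2]
  a=30..37: none
  a=38: (38, -36, 41), (38, 36, 41)  [2]
  a=39..40: none
Total reduced forms: 1 + 1 + 2 + 2 + 2 + 2 + 2 + 2 + 2 + 2 + 2 + 2 + 2 = 24
h = 24

24


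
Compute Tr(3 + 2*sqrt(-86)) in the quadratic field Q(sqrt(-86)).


Tr(a + b*sqrt(d)) = (a + b*sqrt(d)) + (a - b*sqrt(d)) = 2a
= 2 * (3)
= 6

6


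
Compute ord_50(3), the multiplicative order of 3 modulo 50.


We want ord_50(3), the smallest k >= 1 with 3^k = 1 mod 50.
n = 50 = 2 * 5^2, phi(50) = 20; the order divides phi(n).
Divisors of 20: 1, 2, 4, 5, 10, 20
Repeated squaring mod 50: 3^1 = 3, 3^2 = 9, 3^4 = 31, 3^8 = 11, 3^16 = 21
Test divisors in increasing order:
  k=1: 3^1 = 3 mod 50
  k=2: 3^2 = 9 mod 50
  k=4: 3^4 = 31 mod 50
  k=5: 3^5 = 31 * 3 = 43 mod 50
  k=10: 3^10 = 11 * 9 = 49 mod 50
  k=20: 3^20 = 21 * 31 = 1 mod 50  <- first divisor giving 1
Order = 20

20


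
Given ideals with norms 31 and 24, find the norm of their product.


N(IJ) = N(I) * N(J)
= 31 * 24
= 744

744


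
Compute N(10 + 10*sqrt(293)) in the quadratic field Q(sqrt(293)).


N(a + b*sqrt(d)) = a^2 - d*b^2
= (10)^2 - (293)*(10)^2
= 100 - 29300
= -29200

-29200


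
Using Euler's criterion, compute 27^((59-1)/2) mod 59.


p = 59 is prime and the exponent is (p-1)/2 = 29, so by Euler's criterion 27^29 = (27/59) = +1 or -1 mod 59.
Compute by square-and-multiply:
  29 = 16 + 8 + 4 + 1 (binary 11101)
  Repeated squaring mod 59: 27^1 = 27, 27^2 = 21, 27^4 = 28, 27^8 = 17, 27^16 = 53
  27^29 = 27^16 * 27^8 * 27^4 * 27^1 = 53 * 17 * 28 * 27 mod 59
    53 * 17 = 901 = 16 mod 59
    16 * 28 = 448 = 35 mod 59
    35 * 27 = 945 = 1 mod 59
  27^29 = 1 mod 59
Result 1: 27 is a quadratic residue mod 59.
27^29 mod 59 = 1

1


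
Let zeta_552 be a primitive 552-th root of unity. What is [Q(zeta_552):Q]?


The degree equals Euler's totient phi(552).
552 = 2^3 * 3 * 23
phi(552) = 176

176


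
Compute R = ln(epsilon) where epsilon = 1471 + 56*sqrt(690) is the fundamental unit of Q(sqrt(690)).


epsilon = 1471 + 56*sqrt(690)
= 2941.9997
R = ln(2941.9997)
= 7.9868

7.9868


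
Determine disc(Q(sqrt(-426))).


For K = Q(sqrt(d)) with d squarefree: disc(K) = d if d = 1 mod 4, and disc(K) = 4d if d = 2 or 3 mod 4.
Here d = -426, and d mod 4 = 2.
d = 2 mod 4, not 1 (O_K = Z[sqrt(d)]), so disc(K) = 4d = 4 * (-426) = -1704

-1704


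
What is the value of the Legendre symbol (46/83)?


p = 83 is prime, so compute (46/83) with the reciprocity algorithm (Jacobi-symbol steps: pull out 2s via (2/n), flip via reciprocity, reduce):
  pull out 2: (2/83) = -1  (since 83 mod 8 = 3)
  reciprocity: (23/83) -> -(83/23)
  reduce: (14/23)
  pull out 2: (2/23) = +1  (since 23 mod 8 = 7)
  reciprocity: (7/23) -> -(23/7)
  reduce: (2/7)
  pull out 2: (2/7) = +1  (since 7 mod 8 = 7)
  (1/7) = 1
Product of signs = -1
(46/83) = -1

-1


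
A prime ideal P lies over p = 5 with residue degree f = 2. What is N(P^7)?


N(P^a) = p^(a*f)
= 5^(7*2)
= 5^14
= 6103515625

6103515625


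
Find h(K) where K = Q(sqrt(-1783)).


K = Q(sqrt(-1783)). d mod 4 = 1, so D = disc(K) = d = -1783
h(K) equals the number of primitive reduced positive-definite forms (a, b, c) = a*x^2 + b*x*y + c*y^2 with b^2 - 4ac = D,
where reduced means |b| <= a <= c, with b >= 0 whenever |b| = a or a = c, and primitive means gcd(a, b, c) = 1.
Reduced forces 3a^2 <= |D| = 1783, so 1 <= a <= 24; b must have the parity of D, and c = (b^2 - D)/(4a) must be an integer >= a.
Enumerate a = 1..24, b in [-a, a]:
  a=1: (1, 1, 446)  [1]
  a=2: (2, -1, 223), (2, 1, 223)  [2]
  a=3: none
  a=4: (4, -3, 112), (4, 3, 112)  [2]
  a=5..6: none
  a=7: (7, -3, 64), (7, 3, 64)  [2]
  a=8: (8, -3, 56), (8, 3, 56)  [2]
  a=9..13: none
  a=14: (14, -11, 34), (14, -3, 32), (14, 3, 32), (14, 11, 34)  [4]
  a=15: none
  a=16: (16, -3, 28), (16, 3, 28)  [2]
  a=17: (17, -11, 28), (17, 11, 28)  [2]
  a=18..24: none
Total reduced forms: 1 + 2 + 2 + 2 + 2 + 4 + 2 + 2 = 17
h = 17

17


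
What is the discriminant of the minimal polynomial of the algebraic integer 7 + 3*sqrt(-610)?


The element 7 + 3*sqrt(-610) has minimal polynomial:
x^2 - 14*x + 5539
Discriminant = (-14)^2 - 4*(5539)
= 196 - 22156
= -21960

-21960


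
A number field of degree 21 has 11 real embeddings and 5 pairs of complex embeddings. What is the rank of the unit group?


By Dirichlet's unit theorem:
rank = r1 + r2 - 1
= 11 + 5 - 1
= 15

15


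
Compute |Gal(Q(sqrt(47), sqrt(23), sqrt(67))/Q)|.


The 3 square roots of distinct primes are multiplicatively independent over Q,
so [K:Q] = 2^3 and Gal(K/Q) is isomorphic to (Z/2Z)^3.
|Gal| = 2^3 = 8

8


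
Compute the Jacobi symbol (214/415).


Compute (214/415) via quadratic reciprocity:
  pull out 2: (2/415) = +1  (since 415 mod 8 = 7)
  reciprocity: (107/415) -> -(415/107)
  reduce: (94/107)
  pull out 2: (2/107) = -1  (since 107 mod 8 = 3)
  reciprocity: (47/107) -> -(107/47)
  reduce: (13/47)
  reciprocity: (13/47) -> +(47/13)
  reduce: (8/13)
  pull out 2: (2/13) = -1  (since 13 mod 8 = 5)
  pull out 2: (2/13) = -1  (since 13 mod 8 = 5)
  pull out 2: (2/13) = -1  (since 13 mod 8 = 5)
  (1/13) = 1
Product of signs = 1

1


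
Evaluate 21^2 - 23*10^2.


x^2 - d*y^2
= 21^2 - 23*10^2
= 441 - 2300
= -1859

-1859


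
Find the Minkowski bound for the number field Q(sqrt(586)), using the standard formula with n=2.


d = 586, d mod 4 = 2, so disc(K) = 4d = 2344; |disc(K)| = 2344
Real quadratic field, so n = 2, s = r2 = 0, r1 = 2
M = (n!/n^n) * (4/pi)^s * sqrt(|disc(K)|) = (2!/2^2) * (4/pi)^0 * sqrt(2344)
= 0.5 * 1.000000 * 48.414874
= 24.2074

24.2074


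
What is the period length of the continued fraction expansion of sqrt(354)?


Run the CF algorithm for sqrt(354).
a_0 = floor(sqrt(354)) = 18; set m_0=0, q_0=1.
Recurrence: m' = q*a - m,  q' = (d - m'^2)/q,  a' = floor((a_0 + m')/q').
  step 1: m=18, q=30, a=1
  step 2: m=12, q=7, a=4
  step 3: m=16, q=14, a=2
  step 4: m=12, q=15, a=2
  step 5: m=18, q=2, a=18
  step 6: m=18, q=15, a=2
  step 7: m=12, q=14, a=2
  step 8: m=16, q=7, a=4
  step 9: m=12, q=30, a=1
  step 10: m=18, q=1, a=36
a_10 = 2*a_0 = 36, so the period closes here.
sqrt(354) = [18; 1, 4, 2, 2, 18, 2, 2, 4, 1, 36]
Period length = 10

10


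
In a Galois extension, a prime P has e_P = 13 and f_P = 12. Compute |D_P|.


|D_P| = e * f
= 13 * 12
= 156

156


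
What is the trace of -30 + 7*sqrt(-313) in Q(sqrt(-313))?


Tr(a + b*sqrt(d)) = (a + b*sqrt(d)) + (a - b*sqrt(d)) = 2a
= 2 * (-30)
= -60

-60


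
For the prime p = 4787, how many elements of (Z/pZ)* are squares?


For prime p, the number of non-zero quadratic residues is (p-1)/2.
= (4787-1)/2
= 2393

2393


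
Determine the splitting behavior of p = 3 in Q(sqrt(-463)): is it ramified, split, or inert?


K = Q(sqrt(-463)). Since d mod 4 = 1, disc(K) = -463.
Check p | disc: -463 mod 3 = 2.
p does not divide disc. Compute Legendre symbol (d/p):
2^((3-1)/2) mod 3 = -1
(d/p) = -1, so p is inert: (p) stays prime with e=1, f=2, g=1.
Therefore p is inert.

inert


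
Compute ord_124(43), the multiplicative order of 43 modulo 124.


We want ord_124(43), the smallest k >= 1 with 43^k = 1 mod 124.
n = 124 = 2^2 * 31, phi(124) = 60; the order divides phi(n).
Divisors of 60: 1, 2, 3, 4, 5, 6, 10, 12, 15, 20, 30, 60
Repeated squaring mod 124: 43^1 = 43, 43^2 = 113, 43^4 = 121, 43^8 = 9, 43^16 = 81, 43^32 = 113
Test divisors in increasing order:
  k=1: 43^1 = 43 mod 124
  k=2: 43^2 = 113 mod 124
  k=3: 43^3 = 113 * 43 = 23 mod 124
  k=4: 43^4 = 121 mod 124
  k=5: 43^5 = 121 * 43 = 119 mod 124
  k=6: 43^6 = 121 * 113 = 33 mod 124
  k=10: 43^10 = 9 * 113 = 25 mod 124
  k=12: 43^12 = 9 * 121 = 97 mod 124
  k=15: 43^15 = 9 * 121 * 113 * 43 = 123 mod 124
  k=20: 43^20 = 81 * 121 = 5 mod 124
  k=30: 43^30 = 81 * 9 * 121 * 113 = 1 mod 124  <- first divisor giving 1
Order = 30

30


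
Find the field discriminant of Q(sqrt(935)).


For K = Q(sqrt(d)) with d squarefree: disc(K) = d if d = 1 mod 4, and disc(K) = 4d if d = 2 or 3 mod 4.
Here d = 935, and d mod 4 = 3.
d = 3 mod 4, not 1 (O_K = Z[sqrt(d)]), so disc(K) = 4d = 4 * (935) = 3740

3740


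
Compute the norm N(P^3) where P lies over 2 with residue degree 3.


N(P^a) = p^(a*f)
= 2^(3*3)
= 2^9
= 512

512


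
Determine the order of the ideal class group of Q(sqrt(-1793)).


K = Q(sqrt(-1793)). d mod 4 = 3, so D = disc(K) = 4d = -7172
h(K) equals the number of primitive reduced positive-definite forms (a, b, c) = a*x^2 + b*x*y + c*y^2 with b^2 - 4ac = D,
where reduced means |b| <= a <= c, with b >= 0 whenever |b| = a or a = c, and primitive means gcd(a, b, c) = 1.
Reduced forces 3a^2 <= |D| = 7172, so 1 <= a <= 48; b must have the parity of D, and c = (b^2 - D)/(4a) must be an integer >= a.
Enumerate a = 1..48, b in [-a, a]:
  a=1: (1, 0, 1793)  [1]
  a=2: (2, 2, 897)  [1]
  a=3: (3, -2, 598), (3, 2, 598)  [2]
  a=4..5: none
  a=6: (6, -2, 299), (6, 2, 299)  [2]
  a=7..8: none
  a=9: (9, -8, 201), (9, 8, 201)  [2]
  a=10: none
  a=11: (11, 0, 163)  [1]
  a=12: none
  a=13: (13, -2, 138), (13, 2, 138)  [2]
  a=14..16: none
  a=17: (17, -6, 106), (17, 6, 106)  [2]
  a=18: (18, -10, 101), (18, 10, 101)  [2]
  a=19..21: none
  a=22: (22, 22, 87)  [1]
  a=23: (23, -2, 78), (23, 2, 78)  [2]
  a=24..25: none
  a=26: (26, -2, 69), (26, 2, 69)  [2]
  a=27: (27, -8, 67), (27, 8, 67)  [2]
  a=28: none
  a=29: (29, -22, 66), (29, 22, 66)  [2]
  a=30: none
  a=31: (31, -12, 59), (31, 12, 59)  [2]
  a=32: none
  a=33: (33, -22, 58), (33, 22, 58)  [2]
  a=34: (34, -6, 53), (34, 6, 53)  [2]
  a=35..38: none
  a=39: (39, -28, 51), (39, -2, 46), (39, 2, 46), (39, 28, 51)  [4]
  a=40..42: none
  a=43: (43, -40, 51), (43, 40, 51)  [2]
  a=44..48: none
Total reduced forms: 1 + 1 + 2 + 2 + 2 + 1 + 2 + 2 + 2 + 1 + 2 + 2 + 2 + 2 + 2 + 2 + 2 + 4 + 2 = 36
h = 36

36


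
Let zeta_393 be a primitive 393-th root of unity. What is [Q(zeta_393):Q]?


The degree equals Euler's totient phi(393).
393 = 3 * 131
phi(393) = 260

260


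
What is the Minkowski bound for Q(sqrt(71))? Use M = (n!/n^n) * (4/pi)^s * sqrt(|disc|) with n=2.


d = 71, d mod 4 = 3, so disc(K) = 4d = 284; |disc(K)| = 284
Real quadratic field, so n = 2, s = r2 = 0, r1 = 2
M = (n!/n^n) * (4/pi)^s * sqrt(|disc(K)|) = (2!/2^2) * (4/pi)^0 * sqrt(284)
= 0.5 * 1.000000 * 16.852300
= 8.4261

8.4261


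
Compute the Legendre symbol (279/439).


p = 439 is prime, so compute (279/439) with the reciprocity algorithm (Jacobi-symbol steps: pull out 2s via (2/n), flip via reciprocity, reduce):
  reciprocity: (279/439) -> -(439/279)
  reduce: (160/279)
  pull out 2: (2/279) = +1  (since 279 mod 8 = 7)
  pull out 2: (2/279) = +1  (since 279 mod 8 = 7)
  pull out 2: (2/279) = +1  (since 279 mod 8 = 7)
  pull out 2: (2/279) = +1  (since 279 mod 8 = 7)
  pull out 2: (2/279) = +1  (since 279 mod 8 = 7)
  reciprocity: (5/279) -> +(279/5)
  reduce: (4/5)
  pull out 2: (2/5) = -1  (since 5 mod 8 = 5)
  pull out 2: (2/5) = -1  (since 5 mod 8 = 5)
  (1/5) = 1
Product of signs = -1
(279/439) = -1

-1


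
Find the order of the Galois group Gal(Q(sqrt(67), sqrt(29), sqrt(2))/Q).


The 3 square roots of distinct primes are multiplicatively independent over Q,
so [K:Q] = 2^3 and Gal(K/Q) is isomorphic to (Z/2Z)^3.
|Gal| = 2^3 = 8

8


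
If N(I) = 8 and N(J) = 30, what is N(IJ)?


N(IJ) = N(I) * N(J)
= 8 * 30
= 240

240


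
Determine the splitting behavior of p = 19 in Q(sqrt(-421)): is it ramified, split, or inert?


K = Q(sqrt(-421)). Since d mod 4 = 3, disc(K) = -1684.
Check p | disc: -1684 mod 19 = 7.
p does not divide disc. Compute Legendre symbol (d/p):
16^((19-1)/2) mod 19 = 1
(d/p) = 1, so p splits: (p) = P*P' with e=1, f=1, g=2.
Therefore p is split.

split


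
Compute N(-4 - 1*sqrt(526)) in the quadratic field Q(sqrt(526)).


N(a + b*sqrt(d)) = a^2 - d*b^2
= (-4)^2 - (526)*(-1)^2
= 16 - 526
= -510

-510


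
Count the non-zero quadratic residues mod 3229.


For prime p, the number of non-zero quadratic residues is (p-1)/2.
= (3229-1)/2
= 1614

1614


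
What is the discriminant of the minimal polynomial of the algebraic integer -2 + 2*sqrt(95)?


The element -2 + 2*sqrt(95) has minimal polynomial:
x^2 + 4*x - 376
Discriminant = (4)^2 - 4*(-376)
= 16 + 1504
= 1520

1520


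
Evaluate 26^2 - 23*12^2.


x^2 - d*y^2
= 26^2 - 23*12^2
= 676 - 3312
= -2636

-2636


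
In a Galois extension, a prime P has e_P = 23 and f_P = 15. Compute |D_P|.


|D_P| = e * f
= 23 * 15
= 345

345


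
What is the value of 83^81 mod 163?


p = 163 is prime and the exponent is (p-1)/2 = 81, so by Euler's criterion 83^81 = (83/163) = +1 or -1 mod 163.
Compute by square-and-multiply:
  81 = 64 + 16 + 1 (binary 1010001)
  Repeated squaring mod 163: 83^1 = 83, 83^2 = 43, 83^4 = 56, 83^8 = 39, 83^16 = 54, 83^32 = 145, 83^64 = 161
  83^81 = 83^64 * 83^16 * 83^1 = 161 * 54 * 83 mod 163
    161 * 54 = 8694 = 55 mod 163
    55 * 83 = 4565 = 1 mod 163
  83^81 = 1 mod 163
Result 1: 83 is a quadratic residue mod 163.
83^81 mod 163 = 1

1


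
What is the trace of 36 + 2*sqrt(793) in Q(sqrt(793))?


Tr(a + b*sqrt(d)) = (a + b*sqrt(d)) + (a - b*sqrt(d)) = 2a
= 2 * (36)
= 72

72


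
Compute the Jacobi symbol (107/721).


Compute (107/721) via quadratic reciprocity:
  reciprocity: (107/721) -> +(721/107)
  reduce: (79/107)
  reciprocity: (79/107) -> -(107/79)
  reduce: (28/79)
  pull out 2: (2/79) = +1  (since 79 mod 8 = 7)
  pull out 2: (2/79) = +1  (since 79 mod 8 = 7)
  reciprocity: (7/79) -> -(79/7)
  reduce: (2/7)
  pull out 2: (2/7) = +1  (since 7 mod 8 = 7)
  (1/7) = 1
Product of signs = 1

1


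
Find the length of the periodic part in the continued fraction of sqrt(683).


Run the CF algorithm for sqrt(683).
a_0 = floor(sqrt(683)) = 26; set m_0=0, q_0=1.
Recurrence: m' = q*a - m,  q' = (d - m'^2)/q,  a' = floor((a_0 + m')/q').
  step 1: m=26, q=7, a=7
  step 2: m=23, q=22, a=2
  step 3: m=21, q=11, a=4
  step 4: m=23, q=14, a=3
  step 5: m=19, q=23, a=1
  step 6: m=4, q=29, a=1
  step 7: m=25, q=2, a=25
  step 8: m=25, q=29, a=1
  step 9: m=4, q=23, a=1
  step 10: m=19, q=14, a=3
  step 11: m=23, q=11, a=4
  step 12: m=21, q=22, a=2
  step 13: m=23, q=7, a=7
  step 14: m=26, q=1, a=52
a_14 = 2*a_0 = 52, so the period closes here.
sqrt(683) = [26; 7, 2, 4, 3, 1, 1, 25, 1, 1, 3, 4, 2, 7, 52]
Period length = 14

14


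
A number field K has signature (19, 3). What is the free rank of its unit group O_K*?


By Dirichlet's unit theorem:
rank = r1 + r2 - 1
= 19 + 3 - 1
= 21

21


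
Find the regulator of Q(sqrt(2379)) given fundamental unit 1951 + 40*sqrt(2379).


epsilon = 1951 + 40*sqrt(2379)
= 3901.9997
R = ln(3901.9997)
= 8.2692

8.2692


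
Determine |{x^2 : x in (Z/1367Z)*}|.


For prime p, the number of non-zero quadratic residues is (p-1)/2.
= (1367-1)/2
= 683

683


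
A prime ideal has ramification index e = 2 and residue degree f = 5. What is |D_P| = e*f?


|D_P| = e * f
= 2 * 5
= 10

10


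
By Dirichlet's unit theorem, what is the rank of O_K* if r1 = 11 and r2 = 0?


By Dirichlet's unit theorem:
rank = r1 + r2 - 1
= 11 + 0 - 1
= 10

10


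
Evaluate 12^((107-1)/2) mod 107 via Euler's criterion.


p = 107 is prime and the exponent is (p-1)/2 = 53, so by Euler's criterion 12^53 = (12/107) = +1 or -1 mod 107.
Compute by square-and-multiply:
  53 = 32 + 16 + 4 + 1 (binary 110101)
  Repeated squaring mod 107: 12^1 = 12, 12^2 = 37, 12^4 = 85, 12^8 = 56, 12^16 = 33, 12^32 = 19
  12^53 = 12^32 * 12^16 * 12^4 * 12^1 = 19 * 33 * 85 * 12 mod 107
    19 * 33 = 627 = 92 mod 107
    92 * 85 = 7820 = 9 mod 107
    9 * 12 = 108 = 1 mod 107
  12^53 = 1 mod 107
Result 1: 12 is a quadratic residue mod 107.
12^53 mod 107 = 1

1


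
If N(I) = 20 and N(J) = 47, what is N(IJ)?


N(IJ) = N(I) * N(J)
= 20 * 47
= 940

940


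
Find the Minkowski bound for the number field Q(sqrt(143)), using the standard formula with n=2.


d = 143, d mod 4 = 3, so disc(K) = 4d = 572; |disc(K)| = 572
Real quadratic field, so n = 2, s = r2 = 0, r1 = 2
M = (n!/n^n) * (4/pi)^s * sqrt(|disc(K)|) = (2!/2^2) * (4/pi)^0 * sqrt(572)
= 0.5 * 1.000000 * 23.916521
= 11.9583

11.9583


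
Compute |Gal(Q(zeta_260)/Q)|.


|Gal(Q(zeta_260)/Q)| = phi(260)
= 96

96


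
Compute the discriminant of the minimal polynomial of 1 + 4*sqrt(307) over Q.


The element 1 + 4*sqrt(307) has minimal polynomial:
x^2 - 2*x - 4911
Discriminant = (-2)^2 - 4*(-4911)
= 4 + 19644
= 19648

19648


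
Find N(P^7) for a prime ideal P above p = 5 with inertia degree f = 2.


N(P^a) = p^(a*f)
= 5^(7*2)
= 5^14
= 6103515625

6103515625


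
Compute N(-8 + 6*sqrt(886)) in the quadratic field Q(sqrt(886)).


N(a + b*sqrt(d)) = a^2 - d*b^2
= (-8)^2 - (886)*(6)^2
= 64 - 31896
= -31832

-31832


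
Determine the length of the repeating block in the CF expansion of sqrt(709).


Run the CF algorithm for sqrt(709).
a_0 = floor(sqrt(709)) = 26; set m_0=0, q_0=1.
Recurrence: m' = q*a - m,  q' = (d - m'^2)/q,  a' = floor((a_0 + m')/q').
  step 1: m=26, q=33, a=1
  step 2: m=7, q=20, a=1
  step 3: m=13, q=27, a=1
  step 4: m=14, q=19, a=2
  step 5: m=24, q=7, a=7
  step 6: m=25, q=12, a=4
  step 7: m=23, q=15, a=3
  step 8: m=22, q=15, a=3
  step 9: m=23, q=12, a=4
  step 10: m=25, q=7, a=7
  step 11: m=24, q=19, a=2
  step 12: m=14, q=27, a=1
  step 13: m=13, q=20, a=1
  step 14: m=7, q=33, a=1
  step 15: m=26, q=1, a=52
a_15 = 2*a_0 = 52, so the period closes here.
sqrt(709) = [26; 1, 1, 1, 2, 7, 4, 3, 3, 4, 7, 2, 1, 1, 1, 52]
Period length = 15

15


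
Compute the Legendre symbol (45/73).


p = 73 is prime, so compute (45/73) with the reciprocity algorithm (Jacobi-symbol steps: pull out 2s via (2/n), flip via reciprocity, reduce):
  reciprocity: (45/73) -> +(73/45)
  reduce: (28/45)
  pull out 2: (2/45) = -1  (since 45 mod 8 = 5)
  pull out 2: (2/45) = -1  (since 45 mod 8 = 5)
  reciprocity: (7/45) -> +(45/7)
  reduce: (3/7)
  reciprocity: (3/7) -> -(7/3)
  reduce: (1/3)
  (1/3) = 1
Product of signs = -1
(45/73) = -1

-1


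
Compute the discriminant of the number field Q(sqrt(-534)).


For K = Q(sqrt(d)) with d squarefree: disc(K) = d if d = 1 mod 4, and disc(K) = 4d if d = 2 or 3 mod 4.
Here d = -534, and d mod 4 = 2.
d = 2 mod 4, not 1 (O_K = Z[sqrt(d)]), so disc(K) = 4d = 4 * (-534) = -2136

-2136


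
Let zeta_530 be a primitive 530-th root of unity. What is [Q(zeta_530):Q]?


The degree equals Euler's totient phi(530).
530 = 2 * 5 * 53
phi(530) = 208

208


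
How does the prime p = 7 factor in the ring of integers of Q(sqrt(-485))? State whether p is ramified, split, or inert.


K = Q(sqrt(-485)). Since d mod 4 = 3, disc(K) = -1940.
Check p | disc: -1940 mod 7 = 6.
p does not divide disc. Compute Legendre symbol (d/p):
5^((7-1)/2) mod 7 = -1
(d/p) = -1, so p is inert: (p) stays prime with e=1, f=2, g=1.
Therefore p is inert.

inert


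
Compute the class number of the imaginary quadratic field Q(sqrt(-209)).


K = Q(sqrt(-209)). d mod 4 = 3, so D = disc(K) = 4d = -836
h(K) equals the number of primitive reduced positive-definite forms (a, b, c) = a*x^2 + b*x*y + c*y^2 with b^2 - 4ac = D,
where reduced means |b| <= a <= c, with b >= 0 whenever |b| = a or a = c, and primitive means gcd(a, b, c) = 1.
Reduced forces 3a^2 <= |D| = 836, so 1 <= a <= 16; b must have the parity of D, and c = (b^2 - D)/(4a) must be an integer >= a.
Enumerate a = 1..16, b in [-a, a]:
  a=1: (1, 0, 209)  [1]
  a=2: (2, 2, 105)  [1]
  a=3: (3, -2, 70), (3, 2, 70)  [2]
  a=4: none
  a=5: (5, -2, 42), (5, 2, 42)  [2]
  a=6: (6, -2, 35), (6, 2, 35)  [2]
  a=7: (7, -2, 30), (7, 2, 30)  [2]
  a=8: none
  a=9: (9, -8, 25), (9, 8, 25)  [2]
  a=10: (10, -2, 21), (10, 2, 21)  [2]
  a=11: (11, 0, 19)  [1]
  a=12: none
  a=13: (13, -10, 18), (13, 10, 18)  [2]
  a=14: (14, -2, 15), (14, 2, 15)  [2]
  a=15: (15, 8, 15)  [1]
  a=16: none
Total reduced forms: 1 + 1 + 2 + 2 + 2 + 2 + 2 + 2 + 1 + 2 + 2 + 1 = 20
h = 20

20


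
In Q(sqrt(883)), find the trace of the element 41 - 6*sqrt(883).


Tr(a + b*sqrt(d)) = (a + b*sqrt(d)) + (a - b*sqrt(d)) = 2a
= 2 * (41)
= 82

82


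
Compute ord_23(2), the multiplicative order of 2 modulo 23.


We want ord_23(2), the smallest k >= 1 with 2^k = 1 mod 23.
n = 23 = 23, phi(23) = 22; the order divides phi(n).
Divisors of 22: 1, 2, 11, 22
Repeated squaring mod 23: 2^1 = 2, 2^2 = 4, 2^4 = 16, 2^8 = 3, 2^16 = 9
Test divisors in increasing order:
  k=1: 2^1 = 2 mod 23
  k=2: 2^2 = 4 mod 23
  k=11: 2^11 = 3 * 4 * 2 = 1 mod 23  <- first divisor giving 1
Order = 11

11


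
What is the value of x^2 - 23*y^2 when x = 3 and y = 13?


x^2 - d*y^2
= 3^2 - 23*13^2
= 9 - 3887
= -3878

-3878


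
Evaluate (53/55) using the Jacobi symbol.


Compute (53/55) via quadratic reciprocity:
  reciprocity: (53/55) -> +(55/53)
  reduce: (2/53)
  pull out 2: (2/53) = -1  (since 53 mod 8 = 5)
  (1/53) = 1
Product of signs = -1

-1


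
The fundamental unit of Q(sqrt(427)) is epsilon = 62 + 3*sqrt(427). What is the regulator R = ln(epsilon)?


epsilon = 62 + 3*sqrt(427)
= 123.9919
R = ln(123.9919)
= 4.8202

4.8202


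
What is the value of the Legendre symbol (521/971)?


p = 971 is prime, so compute (521/971) with the reciprocity algorithm (Jacobi-symbol steps: pull out 2s via (2/n), flip via reciprocity, reduce):
  reciprocity: (521/971) -> +(971/521)
  reduce: (450/521)
  pull out 2: (2/521) = +1  (since 521 mod 8 = 1)
  reciprocity: (225/521) -> +(521/225)
  reduce: (71/225)
  reciprocity: (71/225) -> +(225/71)
  reduce: (12/71)
  pull out 2: (2/71) = +1  (since 71 mod 8 = 7)
  pull out 2: (2/71) = +1  (since 71 mod 8 = 7)
  reciprocity: (3/71) -> -(71/3)
  reduce: (2/3)
  pull out 2: (2/3) = -1  (since 3 mod 8 = 3)
  (1/3) = 1
Product of signs = 1
(521/971) = 1

1


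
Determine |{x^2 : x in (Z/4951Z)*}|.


For prime p, the number of non-zero quadratic residues is (p-1)/2.
= (4951-1)/2
= 2475

2475


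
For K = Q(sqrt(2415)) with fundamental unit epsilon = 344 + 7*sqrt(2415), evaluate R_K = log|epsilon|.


epsilon = 344 + 7*sqrt(2415)
= 687.9985
R = ln(687.9985)
= 6.5338

6.5338


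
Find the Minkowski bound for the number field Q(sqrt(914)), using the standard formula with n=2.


d = 914, d mod 4 = 2, so disc(K) = 4d = 3656; |disc(K)| = 3656
Real quadratic field, so n = 2, s = r2 = 0, r1 = 2
M = (n!/n^n) * (4/pi)^s * sqrt(|disc(K)|) = (2!/2^2) * (4/pi)^0 * sqrt(3656)
= 0.5 * 1.000000 * 60.464866
= 30.2324

30.2324


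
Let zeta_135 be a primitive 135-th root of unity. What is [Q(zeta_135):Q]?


The degree equals Euler's totient phi(135).
135 = 3^3 * 5
phi(135) = 72

72


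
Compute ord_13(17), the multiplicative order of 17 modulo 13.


We want ord_13(17), the smallest k >= 1 with 17^k = 1 mod 13.
n = 13 = 13, phi(13) = 12; the order divides phi(n).
Divisors of 12: 1, 2, 3, 4, 6, 12
Repeated squaring mod 13: 17^1 = 4, 17^2 = 3, 17^4 = 9, 17^8 = 3
Test divisors in increasing order:
  k=1: 17^1 = 4 mod 13
  k=2: 17^2 = 3 mod 13
  k=3: 17^3 = 3 * 4 = 12 mod 13
  k=4: 17^4 = 9 mod 13
  k=6: 17^6 = 9 * 3 = 1 mod 13  <- first divisor giving 1
Order = 6

6


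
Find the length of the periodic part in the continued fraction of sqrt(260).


Run the CF algorithm for sqrt(260).
a_0 = floor(sqrt(260)) = 16; set m_0=0, q_0=1.
Recurrence: m' = q*a - m,  q' = (d - m'^2)/q,  a' = floor((a_0 + m')/q').
  step 1: m=16, q=4, a=8
  step 2: m=16, q=1, a=32
a_2 = 2*a_0 = 32, so the period closes here.
sqrt(260) = [16; 8, 32]
Period length = 2

2


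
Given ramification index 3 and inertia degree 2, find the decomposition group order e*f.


|D_P| = e * f
= 3 * 2
= 6

6


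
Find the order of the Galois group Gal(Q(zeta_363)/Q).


|Gal(Q(zeta_363)/Q)| = phi(363)
= 220

220


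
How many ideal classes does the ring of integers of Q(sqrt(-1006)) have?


K = Q(sqrt(-1006)). d mod 4 = 2, so D = disc(K) = 4d = -4024
h(K) equals the number of primitive reduced positive-definite forms (a, b, c) = a*x^2 + b*x*y + c*y^2 with b^2 - 4ac = D,
where reduced means |b| <= a <= c, with b >= 0 whenever |b| = a or a = c, and primitive means gcd(a, b, c) = 1.
Reduced forces 3a^2 <= |D| = 4024, so 1 <= a <= 36; b must have the parity of D, and c = (b^2 - D)/(4a) must be an integer >= a.
Enumerate a = 1..36, b in [-a, a]:
  a=1: (1, 0, 1006)  [1]
  a=2: (2, 0, 503)  [1]
  a=3..4: none
  a=5: (5, -4, 202), (5, 4, 202)  [2]
  a=6: none
  a=7: (7, -6, 145), (7, 6, 145)  [2]
  a=8..9: none
  a=10: (10, -4, 101), (10, 4, 101)  [2]
  a=11..13: none
  a=14: (14, -8, 73), (14, 8, 73)  [2]
  a=15..18: none
  a=19: (19, -2, 53), (19, 2, 53)  [2]
  a=20..22: none
  a=23: (23, -22, 49), (23, 22, 49)  [2]
  a=24: none
  a=25: (25, -24, 46), (25, 24, 46)  [2]
  a=26..28: none
  a=29: (29, -6, 35), (29, 6, 35)  [2]
  a=30..34: none
  a=35: (35, -34, 37), (35, 34, 37)  [2]
  a=36: none
Total reduced forms: 1 + 1 + 2 + 2 + 2 + 2 + 2 + 2 + 2 + 2 + 2 = 20
h = 20

20


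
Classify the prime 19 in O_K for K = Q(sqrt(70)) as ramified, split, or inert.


K = Q(sqrt(70)). Since d mod 4 = 2, disc(K) = 280.
Check p | disc: 280 mod 19 = 14.
p does not divide disc. Compute Legendre symbol (d/p):
13^((19-1)/2) mod 19 = -1
(d/p) = -1, so p is inert: (p) stays prime with e=1, f=2, g=1.
Therefore p is inert.

inert


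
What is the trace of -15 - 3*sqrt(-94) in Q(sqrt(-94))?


Tr(a + b*sqrt(d)) = (a + b*sqrt(d)) + (a - b*sqrt(d)) = 2a
= 2 * (-15)
= -30

-30


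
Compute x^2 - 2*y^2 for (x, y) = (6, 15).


x^2 - d*y^2
= 6^2 - 2*15^2
= 36 - 450
= -414

-414


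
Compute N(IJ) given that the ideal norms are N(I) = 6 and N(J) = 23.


N(IJ) = N(I) * N(J)
= 6 * 23
= 138

138


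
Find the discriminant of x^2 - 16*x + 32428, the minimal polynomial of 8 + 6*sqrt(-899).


The element 8 + 6*sqrt(-899) has minimal polynomial:
x^2 - 16*x + 32428
Discriminant = (-16)^2 - 4*(32428)
= 256 - 129712
= -129456

-129456


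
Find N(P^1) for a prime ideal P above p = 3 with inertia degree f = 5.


N(P^a) = p^(a*f)
= 3^(1*5)
= 3^5
= 243

243
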